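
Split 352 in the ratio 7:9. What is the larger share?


Total parts = 7 + 9 = 16
Value per part = 352 / 16 = 22
First share = 7 * 22 = 154
Second share = 9 * 22 = 198
Larger share = 198

198


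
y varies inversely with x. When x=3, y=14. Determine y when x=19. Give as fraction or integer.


Inverse proportion: y = k/x
Find k: k = 3 * 14 = 42
Compute y at x=19: y = 42/19
y = 42/19

42/19


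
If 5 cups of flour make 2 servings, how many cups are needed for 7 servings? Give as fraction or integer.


Original: 5 cups for 2 servings
Target servings = 7
Scaling factor = 7/2
New amount = 5 * 7/2
= 35/2
= 35/2 cups

35/2


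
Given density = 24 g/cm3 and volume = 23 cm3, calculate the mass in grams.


Using mass = density * volume
Density = 24 g/cm3
Volume = 23 cm3
Mass = 24 * 23
= 552 g

552


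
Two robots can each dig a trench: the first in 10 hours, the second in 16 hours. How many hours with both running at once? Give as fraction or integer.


Rate of A = 1/10 job per hour
Rate of B = 1/16 job per hour
Combined rate = 1/10 + 1/16
Find common denominator: (16 + 10)/(10*16) = 26/160
Combined rate = 13/80 job per hour
Time together = 1 / (13/80) = 80/13 hours

80/13


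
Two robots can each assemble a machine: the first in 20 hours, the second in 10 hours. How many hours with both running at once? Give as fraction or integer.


Rate of A = 1/20 job per hour
Rate of B = 1/10 job per hour
Combined rate = 1/20 + 1/10
Find common denominator: (10 + 20)/(20*10) = 30/200
Combined rate = 3/20 job per hour
Time together = 1 / (3/20) = 20/3 hours

20/3


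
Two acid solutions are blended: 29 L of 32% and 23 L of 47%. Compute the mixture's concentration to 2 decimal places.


Solute in mixture 1 = 32% of 29 L = 29*32/100 = 232/25 L
Solute in mixture 2 = 47% of 23 L = 23*47/100 = 1081/100 L
Total solute = 232/25 + 1081/100 = 2009/100 L
Total volume = 29 + 23 = 52 L
Final concentration = 2009/100/52 * 100 = 38.63%

38.63


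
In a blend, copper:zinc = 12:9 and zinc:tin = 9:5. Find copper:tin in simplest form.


Given a:b = 12:9 and b:c = 9:5
Make b consistent. Multiply first ratio by 9: a:b = 108:81
Multiply second ratio by 9: b:c = 81:45
Now b = 81 in both, so a:b:c = 108:81:45
Therefore a:c = 108:45
Simplify by GCD: a:c = 12:5

12:5


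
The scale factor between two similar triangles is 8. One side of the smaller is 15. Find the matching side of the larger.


Similar triangles have proportional sides
Scale factor = 8
Smaller side = 15
Corresponding larger side = 15 * 8
= 120

120


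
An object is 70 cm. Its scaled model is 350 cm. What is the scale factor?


Original length = 70 cm
Scaled length = 350 cm
Scale factor = 350 / 70
= 5

5


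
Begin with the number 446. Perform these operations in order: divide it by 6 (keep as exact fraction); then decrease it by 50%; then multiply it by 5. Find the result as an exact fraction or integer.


Start with 446.
Step 1: Divide by 6: 446 / 6 = 223/3
Step 2: Decrease by 50%: 223/3 * 50/100 = 223/6
Step 3: Multiply by 5: 223/6 * 5 = 1115/6
Final result = 1115/6

1115/6


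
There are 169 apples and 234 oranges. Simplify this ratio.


Find GCD(169, 234)
GCD = 13
Divide both by 13: 169/13 = 13, 234/13 = 18
Simplified ratio = 13:18

13:18


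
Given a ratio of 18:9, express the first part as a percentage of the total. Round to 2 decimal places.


Total parts = 18 + 9 = 27
First part fraction = 18/27
Percentage = (18/27) * 100
= 0.666667 * 100
= 66.67%

66.67


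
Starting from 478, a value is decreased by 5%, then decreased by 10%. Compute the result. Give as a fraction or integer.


Start: 478
Step 1: decrease by 5% => multiply by 95/100
  478 * 95/100 = 4541/10
Step 2: decrease by 10% => multiply by 90/100
  4541/10 * 90/100 = 40869/100
Final value = 40869/100

40869/100


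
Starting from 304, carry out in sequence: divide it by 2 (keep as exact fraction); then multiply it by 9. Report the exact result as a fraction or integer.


Start with 304.
Step 1: Divide by 2: 304 / 2 = 152
Step 2: Multiply by 9: 152 * 9 = 1368
Final result = 1368

1368


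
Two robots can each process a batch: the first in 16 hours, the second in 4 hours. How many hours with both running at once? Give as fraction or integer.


Rate of A = 1/16 job per hour
Rate of B = 1/4 job per hour
Combined rate = 1/16 + 1/4
Find common denominator: (4 + 16)/(16*4) = 20/64
Combined rate = 5/16 job per hour
Time together = 1 / (5/16) = 16/5 hours

16/5


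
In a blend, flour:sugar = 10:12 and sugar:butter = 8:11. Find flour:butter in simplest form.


Given a:b = 10:12 and b:c = 8:11
Make b consistent. Multiply first ratio by 8: a:b = 80:96
Multiply second ratio by 12: b:c = 96:132
Now b = 96 in both, so a:b:c = 80:96:132
Therefore a:c = 80:132
Simplify by GCD: a:c = 20:33

20:33


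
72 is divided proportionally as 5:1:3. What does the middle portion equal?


Ratio = 5:1:3
Total parts = 5 + 1 + 3 = 9
Value per part = 72 / 9 = 8
First share = 5 * 8 = 40
Middle share = 1 * 8 = 8
Third share = 3 * 8 = 24

8


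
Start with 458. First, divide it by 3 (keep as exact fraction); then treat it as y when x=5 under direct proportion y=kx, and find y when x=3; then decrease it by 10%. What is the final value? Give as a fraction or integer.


Start with 458.
Step 1: Divide by 3: 458 / 3 = 458/3
Step 2: Direct prop: k = (458/3)/5; new y = k*3 = 458/3*3/5 = 458/5
Step 3: Decrease by 10%: 458/5 * 90/100 = 2061/25
Final result = 2061/25

2061/25


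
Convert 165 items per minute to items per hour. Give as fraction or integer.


Converting from per minute to per hour
Rate = 165 items per minute
Multiply by 60: 165 * 60
= 9900 items per hour

9900


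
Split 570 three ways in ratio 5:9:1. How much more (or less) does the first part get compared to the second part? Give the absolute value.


Total parts = 5 + 9 + 1 = 15
Value per part = 570 / 15 = 38
Shares: 5*38=190, 9*38=342, 1*38=38
First share = 190, second share = 342
Difference = |190 - 342| = 152

152


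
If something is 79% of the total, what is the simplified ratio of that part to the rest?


Part = 79%, Remainder = 21%
Ratio = 79:21
GCD(79, 21) = 1
Simplify: 79:21 = 79:21

79:21


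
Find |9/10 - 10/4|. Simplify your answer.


Simplify: 9/10 = 9/10 and 10/4 = 5/2
Find common denominator: LCD = 10
Convert: 9/10 and 25/10
Difference = |9 - 25|/10 = 16/10
Simplified = 8/5

8/5


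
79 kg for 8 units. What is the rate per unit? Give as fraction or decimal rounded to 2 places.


Total kg = 79
Number of units = 8
Unit rate = 79 / 8
= 9.88 kg per unit

9.88


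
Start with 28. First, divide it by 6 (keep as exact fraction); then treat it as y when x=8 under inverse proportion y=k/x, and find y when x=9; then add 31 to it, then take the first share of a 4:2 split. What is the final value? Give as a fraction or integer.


Start with 28.
Step 1: Divide by 6: 28 / 6 = 14/3
Step 2: Inverse prop: k = (14/3)*8; new y = k/9 = 14/3*8/9 = 112/27
Step 3: Add 31: 112/27+31=949/27; split 4:2 first = 949/27*4/6 = 1898/81
Final result = 1898/81

1898/81


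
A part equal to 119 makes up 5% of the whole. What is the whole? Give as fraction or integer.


Given: 119 is 5% of the whole
Set up: 119 = 5/100 * whole
whole = 119 * 100 / 5
whole = 11900 / 5
whole = 2380

2380


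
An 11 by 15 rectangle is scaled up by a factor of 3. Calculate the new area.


Original dimensions: 11 x 15
Enlargement factor = 3
New width = 11 * 3 = 33
New height = 15 * 3 = 45
New area = 33 * 45 = 1485

1485


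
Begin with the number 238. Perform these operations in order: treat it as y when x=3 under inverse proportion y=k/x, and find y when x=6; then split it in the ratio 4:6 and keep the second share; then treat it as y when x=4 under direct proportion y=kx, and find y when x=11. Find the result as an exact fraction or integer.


Start with 238.
Step 1: Inverse prop: k = (238)*3; new y = k/6 = 238*3/6 = 119
Step 2: Split 4:6, second share = 119 * 6/10 = 357/5
Step 3: Direct prop: k = (357/5)/4; new y = k*11 = 357/5*11/4 = 3927/20
Final result = 3927/20

3927/20


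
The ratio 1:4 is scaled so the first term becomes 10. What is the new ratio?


Original ratio: 1:4
First term target: 10
Scale factor = 10 / 1 = 10
Multiply second term: 4 * 10 = 40
Equivalent ratio = 10:40

10:40


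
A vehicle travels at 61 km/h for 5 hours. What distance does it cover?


Using distance = speed * time
Speed = 61 km/h
Time = 5 hours
Distance = 61 * 5
= 305 km

305


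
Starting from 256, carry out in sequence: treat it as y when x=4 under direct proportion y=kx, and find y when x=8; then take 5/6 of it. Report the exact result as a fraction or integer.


Start with 256.
Step 1: Direct prop: k = (256)/4; new y = k*8 = 256*8/4 = 512
Step 2: Take 5/6: 512 * 5/6 = 1280/3
Final result = 1280/3

1280/3


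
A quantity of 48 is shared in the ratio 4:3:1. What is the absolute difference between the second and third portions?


Total parts = 4 + 3 + 1 = 8
Value per part = 48 / 8 = 6
Shares: 4*6=24, 3*6=18, 1*6=6
Second share = 18, third share = 6
Difference = |18 - 6| = 12

12


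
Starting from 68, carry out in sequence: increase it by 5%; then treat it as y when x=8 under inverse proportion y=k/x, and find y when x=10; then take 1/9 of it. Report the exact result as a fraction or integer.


Start with 68.
Step 1: Increase by 5%: 68 * 105/100 = 357/5
Step 2: Inverse prop: k = (357/5)*8; new y = k/10 = 357/5*8/10 = 1428/25
Step 3: Take 1/9: 1428/25 * 1/9 = 476/75
Final result = 476/75

476/75


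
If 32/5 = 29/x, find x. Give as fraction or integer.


Setting up: 32/5 = 29/x
Cross multiply: 32 * x = 5 * 29
32x = 145
x = 145/32
x = 145/32

145/32


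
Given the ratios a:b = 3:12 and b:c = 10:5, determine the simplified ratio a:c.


Given a:b = 3:12 and b:c = 10:5
Make b consistent. Multiply first ratio by 10: a:b = 30:120
Multiply second ratio by 12: b:c = 120:60
Now b = 120 in both, so a:b:c = 30:120:60
Therefore a:c = 30:60
Simplify by GCD: a:c = 1:2

1:2


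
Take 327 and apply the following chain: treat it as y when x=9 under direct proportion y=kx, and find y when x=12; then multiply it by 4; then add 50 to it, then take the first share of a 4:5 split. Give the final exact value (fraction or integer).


Start with 327.
Step 1: Direct prop: k = (327)/9; new y = k*12 = 327*12/9 = 436
Step 2: Multiply by 4: 436 * 4 = 1744
Step 3: Add 50: 1744+50=1794; split 4:5 first = 1794*4/9 = 2392/3
Final result = 2392/3

2392/3


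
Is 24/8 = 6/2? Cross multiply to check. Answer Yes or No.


Cross multiply to check 24/8 = 6/2
Left cross product: 24 * 2 = 48
Right cross product: 8 * 6 = 48
48 = 48
Equal, so proportions match => Yes

Yes


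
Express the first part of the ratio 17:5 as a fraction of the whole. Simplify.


Total parts = 17 + 5 = 22
First part fraction = 17/22
Simplify: 17/22 = 17/22

17/22


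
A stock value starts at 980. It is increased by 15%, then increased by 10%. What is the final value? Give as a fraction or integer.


Start: 980
Step 1: increase by 15% => multiply by 115/100
  980 * 115/100 = 1127
Step 2: increase by 10% => multiply by 110/100
  1127 * 110/100 = 12397/10
Final value = 12397/10

12397/10


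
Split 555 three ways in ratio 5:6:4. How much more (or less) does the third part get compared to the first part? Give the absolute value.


Total parts = 5 + 6 + 4 = 15
Value per part = 555 / 15 = 37
Shares: 5*37=185, 6*37=222, 4*37=148
Third share = 148, first share = 185
Difference = |148 - 185| = 37

37


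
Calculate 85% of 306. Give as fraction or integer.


Compute 85% of 306
Convert percentage: 85% = 85/100
Multiply: 306 * 85/100
= 26010/100
= 2601/10

2601/10


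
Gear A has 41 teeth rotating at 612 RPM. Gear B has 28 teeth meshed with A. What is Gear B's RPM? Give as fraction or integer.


Gear ratio: teeth_A * RPM_A = teeth_B * RPM_B
41 * 612 = 28 * RPM_B
25092 = 28 * RPM_B
RPM_B = 25092 / 28
RPM_B = 6273/7

6273/7


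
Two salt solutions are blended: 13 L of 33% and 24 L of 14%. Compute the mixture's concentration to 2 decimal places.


Solute in mixture 1 = 33% of 13 L = 13*33/100 = 429/100 L
Solute in mixture 2 = 14% of 24 L = 24*14/100 = 84/25 L
Total solute = 429/100 + 84/25 = 153/20 L
Total volume = 13 + 24 = 37 L
Final concentration = 153/20/37 * 100 = 20.68%

20.68


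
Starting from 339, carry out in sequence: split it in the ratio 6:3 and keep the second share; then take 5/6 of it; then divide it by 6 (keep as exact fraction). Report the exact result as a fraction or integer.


Start with 339.
Step 1: Split 6:3, second share = 339 * 3/9 = 113
Step 2: Take 5/6: 113 * 5/6 = 565/6
Step 3: Divide by 6: 565/6 / 6 = 565/36
Final result = 565/36

565/36


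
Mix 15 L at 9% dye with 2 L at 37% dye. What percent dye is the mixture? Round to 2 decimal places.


Solute in mixture 1 = 9% of 15 L = 15*9/100 = 27/20 L
Solute in mixture 2 = 37% of 2 L = 2*37/100 = 37/50 L
Total solute = 27/20 + 37/50 = 209/100 L
Total volume = 15 + 2 = 17 L
Final concentration = 209/100/17 * 100 = 12.29%

12.29


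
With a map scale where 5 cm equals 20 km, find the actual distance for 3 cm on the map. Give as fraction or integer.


Map scale: 5 cm = 20 km
Measured distance on map = 3 cm
Set up proportion: 3 * 20 / 5
= 60 / 5
= 12 km

12


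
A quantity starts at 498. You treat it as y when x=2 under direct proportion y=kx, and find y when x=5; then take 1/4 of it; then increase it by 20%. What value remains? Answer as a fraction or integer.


Start with 498.
Step 1: Direct prop: k = (498)/2; new y = k*5 = 498*5/2 = 1245
Step 2: Take 1/4: 1245 * 1/4 = 1245/4
Step 3: Increase by 20%: 1245/4 * 120/100 = 747/2
Final result = 747/2

747/2


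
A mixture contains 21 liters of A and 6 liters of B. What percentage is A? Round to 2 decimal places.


Volume of A = 21 L
Volume of B = 6 L
Total volume = 21 + 6 = 27 L
Percentage of A = (21/27) * 100
= 77.78%

77.78


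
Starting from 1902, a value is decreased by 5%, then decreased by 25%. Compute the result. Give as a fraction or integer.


Start: 1902
Step 1: decrease by 5% => multiply by 95/100
  1902 * 95/100 = 18069/10
Step 2: decrease by 25% => multiply by 75/100
  18069/10 * 75/100 = 54207/40
Final value = 54207/40

54207/40


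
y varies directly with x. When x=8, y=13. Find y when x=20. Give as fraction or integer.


Direct proportion: y = kx
Find k: k = 13/8 = 13/8
Compute y at x=20: y = 13/8 * 20
y = 65/2

65/2


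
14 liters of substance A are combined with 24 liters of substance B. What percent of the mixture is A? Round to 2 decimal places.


Volume of A = 14 L
Volume of B = 24 L
Total volume = 14 + 24 = 38 L
Percentage of A = (14/38) * 100
= 36.84%

36.84


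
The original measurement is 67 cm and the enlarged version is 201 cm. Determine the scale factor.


Original length = 67 cm
Scaled length = 201 cm
Scale factor = 201 / 67
= 3

3


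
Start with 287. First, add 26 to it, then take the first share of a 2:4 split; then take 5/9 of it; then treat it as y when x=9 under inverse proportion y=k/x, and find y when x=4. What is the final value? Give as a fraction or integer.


Start with 287.
Step 1: Add 26: 287+26=313; split 2:4 first = 313*2/6 = 313/3
Step 2: Take 5/9: 313/3 * 5/9 = 1565/27
Step 3: Inverse prop: k = (1565/27)*9; new y = k/4 = 1565/27*9/4 = 1565/12
Final result = 1565/12

1565/12


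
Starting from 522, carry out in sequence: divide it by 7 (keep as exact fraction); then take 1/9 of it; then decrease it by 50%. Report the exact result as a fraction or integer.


Start with 522.
Step 1: Divide by 7: 522 / 7 = 522/7
Step 2: Take 1/9: 522/7 * 1/9 = 58/7
Step 3: Decrease by 50%: 58/7 * 50/100 = 29/7
Final result = 29/7

29/7


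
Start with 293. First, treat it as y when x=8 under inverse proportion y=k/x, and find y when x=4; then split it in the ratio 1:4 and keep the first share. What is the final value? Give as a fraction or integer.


Start with 293.
Step 1: Inverse prop: k = (293)*8; new y = k/4 = 293*8/4 = 586
Step 2: Split 1:4, first share = 586 * 1/5 = 586/5
Final result = 586/5

586/5


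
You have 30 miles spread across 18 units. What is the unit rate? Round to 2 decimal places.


Total miles = 30
Number of units = 18
Unit rate = 30 / 18
= 1.67 miles per unit

1.67


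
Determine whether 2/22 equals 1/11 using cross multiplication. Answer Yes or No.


Cross multiply to check 2/22 = 1/11
Left cross product: 2 * 11 = 22
Right cross product: 22 * 1 = 22
22 = 22
Equal, so proportions match => Yes

Yes


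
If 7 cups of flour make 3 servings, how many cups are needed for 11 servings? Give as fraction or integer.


Original: 7 cups for 3 servings
Target servings = 11
Scaling factor = 11/3
New amount = 7 * 11/3
= 77/3
= 77/3 cups

77/3


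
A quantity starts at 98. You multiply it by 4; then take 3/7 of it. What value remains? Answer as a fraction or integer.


Start with 98.
Step 1: Multiply by 4: 98 * 4 = 392
Step 2: Take 3/7: 392 * 3/7 = 168
Final result = 168

168


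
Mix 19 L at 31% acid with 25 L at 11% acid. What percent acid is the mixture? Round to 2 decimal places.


Solute in mixture 1 = 31% of 19 L = 19*31/100 = 589/100 L
Solute in mixture 2 = 11% of 25 L = 25*11/100 = 11/4 L
Total solute = 589/100 + 11/4 = 216/25 L
Total volume = 19 + 25 = 44 L
Final concentration = 216/25/44 * 100 = 19.64%

19.64


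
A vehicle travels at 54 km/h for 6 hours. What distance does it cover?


Using distance = speed * time
Speed = 54 km/h
Time = 6 hours
Distance = 54 * 6
= 324 km

324


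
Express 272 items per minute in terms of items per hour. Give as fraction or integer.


Converting from per minute to per hour
Rate = 272 items per minute
Multiply by 60: 272 * 60
= 16320 items per hour

16320


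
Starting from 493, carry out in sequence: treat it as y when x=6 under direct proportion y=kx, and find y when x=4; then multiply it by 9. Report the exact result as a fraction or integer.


Start with 493.
Step 1: Direct prop: k = (493)/6; new y = k*4 = 493*4/6 = 986/3
Step 2: Multiply by 9: 986/3 * 9 = 2958
Final result = 2958

2958


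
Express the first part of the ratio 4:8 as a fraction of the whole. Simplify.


Total parts = 4 + 8 = 12
First part fraction = 4/12
Simplify: 4/12 = 1/3

1/3


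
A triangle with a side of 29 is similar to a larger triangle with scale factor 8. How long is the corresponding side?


Similar triangles have proportional sides
Scale factor = 8
Smaller side = 29
Corresponding larger side = 29 * 8
= 232

232


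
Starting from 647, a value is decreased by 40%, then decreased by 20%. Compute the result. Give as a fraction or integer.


Start: 647
Step 1: decrease by 40% => multiply by 60/100
  647 * 60/100 = 1941/5
Step 2: decrease by 20% => multiply by 80/100
  1941/5 * 80/100 = 7764/25
Final value = 7764/25

7764/25


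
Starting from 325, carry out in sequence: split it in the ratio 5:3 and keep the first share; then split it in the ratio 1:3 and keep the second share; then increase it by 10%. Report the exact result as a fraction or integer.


Start with 325.
Step 1: Split 5:3, first share = 325 * 5/8 = 1625/8
Step 2: Split 1:3, second share = 1625/8 * 3/4 = 4875/32
Step 3: Increase by 10%: 4875/32 * 110/100 = 10725/64
Final result = 10725/64

10725/64


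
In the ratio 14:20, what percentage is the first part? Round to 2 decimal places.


Total parts = 14 + 20 = 34
First part fraction = 14/34
Percentage = (14/34) * 100
= 0.411765 * 100
= 41.18%

41.18


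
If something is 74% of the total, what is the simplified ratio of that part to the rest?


Part = 74%, Remainder = 26%
Ratio = 74:26
GCD(74, 26) = 2
Simplify: 37:13 = 37:13

37:13


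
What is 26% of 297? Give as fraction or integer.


Compute 26% of 297
Convert percentage: 26% = 26/100
Multiply: 297 * 26/100
= 7722/100
= 3861/50

3861/50


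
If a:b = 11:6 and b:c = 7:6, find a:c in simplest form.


Given a:b = 11:6 and b:c = 7:6
Make b consistent. Multiply first ratio by 7: a:b = 77:42
Multiply second ratio by 6: b:c = 42:36
Now b = 42 in both, so a:b:c = 77:42:36
Therefore a:c = 77:36
Simplify by GCD: a:c = 77:36

77:36


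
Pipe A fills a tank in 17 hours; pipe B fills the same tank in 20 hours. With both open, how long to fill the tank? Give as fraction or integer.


Rate of A = 1/17 job per hour
Rate of B = 1/20 job per hour
Combined rate = 1/17 + 1/20
Find common denominator: (20 + 17)/(17*20) = 37/340
Combined rate = 37/340 job per hour
Time together = 1 / (37/340) = 340/37 hours

340/37


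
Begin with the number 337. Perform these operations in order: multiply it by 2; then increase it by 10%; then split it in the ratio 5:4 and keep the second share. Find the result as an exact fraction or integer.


Start with 337.
Step 1: Multiply by 2: 337 * 2 = 674
Step 2: Increase by 10%: 674 * 110/100 = 3707/5
Step 3: Split 5:4, second share = 3707/5 * 4/9 = 14828/45
Final result = 14828/45

14828/45


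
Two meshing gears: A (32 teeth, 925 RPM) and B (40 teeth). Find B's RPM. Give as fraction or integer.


Gear ratio: teeth_A * RPM_A = teeth_B * RPM_B
32 * 925 = 40 * RPM_B
29600 = 40 * RPM_B
RPM_B = 29600 / 40
RPM_B = 740

740


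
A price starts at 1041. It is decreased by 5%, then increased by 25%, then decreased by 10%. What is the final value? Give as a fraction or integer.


Start: 1041
Step 1: decrease by 5% => multiply by 95/100
  1041 * 95/100 = 19779/20
Step 2: increase by 25% => multiply by 125/100
  19779/20 * 125/100 = 19779/16
Step 3: decrease by 10% => multiply by 90/100
  19779/16 * 90/100 = 178011/160
Final value = 178011/160

178011/160


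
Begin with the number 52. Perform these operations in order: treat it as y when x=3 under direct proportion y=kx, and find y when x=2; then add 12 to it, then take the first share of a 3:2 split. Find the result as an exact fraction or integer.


Start with 52.
Step 1: Direct prop: k = (52)/3; new y = k*2 = 52*2/3 = 104/3
Step 2: Add 12: 104/3+12=140/3; split 3:2 first = 140/3*3/5 = 28
Final result = 28

28


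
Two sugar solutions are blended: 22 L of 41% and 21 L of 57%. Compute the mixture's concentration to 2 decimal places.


Solute in mixture 1 = 41% of 22 L = 22*41/100 = 451/50 L
Solute in mixture 2 = 57% of 21 L = 21*57/100 = 1197/100 L
Total solute = 451/50 + 1197/100 = 2099/100 L
Total volume = 22 + 21 = 43 L
Final concentration = 2099/100/43 * 100 = 48.81%

48.81


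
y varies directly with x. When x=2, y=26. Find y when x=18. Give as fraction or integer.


Direct proportion: y = kx
Find k: k = 26/2 = 13
Compute y at x=18: y = 13 * 18
y = 234

234


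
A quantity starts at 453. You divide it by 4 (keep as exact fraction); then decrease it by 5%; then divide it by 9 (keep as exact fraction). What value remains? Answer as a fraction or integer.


Start with 453.
Step 1: Divide by 4: 453 / 4 = 453/4
Step 2: Decrease by 5%: 453/4 * 95/100 = 8607/80
Step 3: Divide by 9: 8607/80 / 9 = 2869/240
Final result = 2869/240

2869/240


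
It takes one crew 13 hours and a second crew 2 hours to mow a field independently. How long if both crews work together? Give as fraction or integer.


Rate of A = 1/13 job per hour
Rate of B = 1/2 job per hour
Combined rate = 1/13 + 1/2
Find common denominator: (2 + 13)/(13*2) = 15/26
Combined rate = 15/26 job per hour
Time together = 1 / (15/26) = 26/15 hours

26/15


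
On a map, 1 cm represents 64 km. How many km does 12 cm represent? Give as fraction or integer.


Map scale: 1 cm = 64 km
Measured distance on map = 12 cm
Set up proportion: 12 * 64 / 1
= 768 / 1
= 768 km

768


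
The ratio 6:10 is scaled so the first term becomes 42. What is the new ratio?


Original ratio: 6:10
First term target: 42
Scale factor = 42 / 6 = 7
Multiply second term: 10 * 7 = 70
Equivalent ratio = 42:70

42:70


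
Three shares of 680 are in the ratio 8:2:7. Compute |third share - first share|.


Total parts = 8 + 2 + 7 = 17
Value per part = 680 / 17 = 40
Shares: 8*40=320, 2*40=80, 7*40=280
Third share = 280, first share = 320
Difference = |280 - 320| = 40

40


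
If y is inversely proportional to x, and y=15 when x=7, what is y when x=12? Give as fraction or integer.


Inverse proportion: y = k/x
Find k: k = 7 * 15 = 105
Compute y at x=12: y = 105/12
y = 35/4

35/4


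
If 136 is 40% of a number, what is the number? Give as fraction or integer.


Given: 136 is 40% of the whole
Set up: 136 = 40/100 * whole
whole = 136 * 100 / 40
whole = 13600 / 40
whole = 340

340


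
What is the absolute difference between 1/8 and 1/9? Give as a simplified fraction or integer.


Simplify: 1/8 = 1/8 and 1/9 = 1/9
Find common denominator: LCD = 72
Convert: 9/72 and 8/72
Difference = |9 - 8|/72 = 1/72
Simplified = 1/72

1/72


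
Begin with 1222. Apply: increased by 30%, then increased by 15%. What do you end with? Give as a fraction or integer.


Start: 1222
Step 1: increase by 30% => multiply by 130/100
  1222 * 130/100 = 7943/5
Step 2: increase by 15% => multiply by 115/100
  7943/5 * 115/100 = 182689/100
Final value = 182689/100

182689/100


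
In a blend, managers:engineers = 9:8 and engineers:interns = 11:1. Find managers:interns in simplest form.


Given a:b = 9:8 and b:c = 11:1
Make b consistent. Multiply first ratio by 11: a:b = 99:88
Multiply second ratio by 8: b:c = 88:8
Now b = 88 in both, so a:b:c = 99:88:8
Therefore a:c = 99:8
Simplify by GCD: a:c = 99:8

99:8


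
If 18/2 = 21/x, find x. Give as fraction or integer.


Setting up: 18/2 = 21/x
Cross multiply: 18 * x = 2 * 21
18x = 42
x = 42/18
x = 7/3

7/3


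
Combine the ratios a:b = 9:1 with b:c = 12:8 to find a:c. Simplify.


Given a:b = 9:1 and b:c = 12:8
Make b consistent. Multiply first ratio by 12: a:b = 108:12
Multiply second ratio by 1: b:c = 12:8
Now b = 12 in both, so a:b:c = 108:12:8
Therefore a:c = 108:8
Simplify by GCD: a:c = 27:2

27:2


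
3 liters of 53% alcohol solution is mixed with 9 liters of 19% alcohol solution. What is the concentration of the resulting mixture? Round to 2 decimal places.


Solute in mixture 1 = 53% of 3 L = 3*53/100 = 159/100 L
Solute in mixture 2 = 19% of 9 L = 9*19/100 = 171/100 L
Total solute = 159/100 + 171/100 = 33/10 L
Total volume = 3 + 9 = 12 L
Final concentration = 33/10/12 * 100 = 27.50%

27.50


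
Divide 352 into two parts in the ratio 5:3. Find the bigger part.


Total parts = 5 + 3 = 8
Value per part = 352 / 8 = 44
First share = 5 * 44 = 220
Second share = 3 * 44 = 132
Larger share = 220

220


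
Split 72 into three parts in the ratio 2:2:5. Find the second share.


Ratio = 2:2:5
Total parts = 2 + 2 + 5 = 9
Value per part = 72 / 9 = 8
First share = 2 * 8 = 16
Middle share = 2 * 8 = 16
Third share = 5 * 8 = 40

16


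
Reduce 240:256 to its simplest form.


Find GCD(240, 256)
GCD = 16
Divide both by 16: 240/16 = 15, 256/16 = 16
Simplified ratio = 15:16

15:16


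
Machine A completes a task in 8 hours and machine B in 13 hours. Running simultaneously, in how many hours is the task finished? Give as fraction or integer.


Rate of A = 1/8 job per hour
Rate of B = 1/13 job per hour
Combined rate = 1/8 + 1/13
Find common denominator: (13 + 8)/(8*13) = 21/104
Combined rate = 21/104 job per hour
Time together = 1 / (21/104) = 104/21 hours

104/21


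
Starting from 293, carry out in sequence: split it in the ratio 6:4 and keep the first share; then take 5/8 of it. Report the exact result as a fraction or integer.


Start with 293.
Step 1: Split 6:4, first share = 293 * 6/10 = 879/5
Step 2: Take 5/8: 879/5 * 5/8 = 879/8
Final result = 879/8

879/8


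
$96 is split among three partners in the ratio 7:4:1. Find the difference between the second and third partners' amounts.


Total parts = 7 + 4 + 1 = 12
Value per part = 96 / 12 = 8
Shares: 7*8=56, 4*8=32, 1*8=8
Second share = 32, third share = 8
Difference = |32 - 8| = 24

24


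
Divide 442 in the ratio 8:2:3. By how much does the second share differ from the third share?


Total parts = 8 + 2 + 3 = 13
Value per part = 442 / 13 = 34
Shares: 8*34=272, 2*34=68, 3*34=102
Second share = 68, third share = 102
Difference = |68 - 102| = 34

34


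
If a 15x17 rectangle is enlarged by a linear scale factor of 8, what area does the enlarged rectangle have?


Original dimensions: 15 x 17
Enlargement factor = 8
New width = 15 * 8 = 120
New height = 17 * 8 = 136
New area = 120 * 136 = 16320

16320


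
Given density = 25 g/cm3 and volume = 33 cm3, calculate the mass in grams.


Using mass = density * volume
Density = 25 g/cm3
Volume = 33 cm3
Mass = 25 * 33
= 825 g

825


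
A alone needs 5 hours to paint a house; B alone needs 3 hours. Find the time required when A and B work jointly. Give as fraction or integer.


Rate of A = 1/5 job per hour
Rate of B = 1/3 job per hour
Combined rate = 1/5 + 1/3
Find common denominator: (3 + 5)/(5*3) = 8/15
Combined rate = 8/15 job per hour
Time together = 1 / (8/15) = 15/8 hours

15/8


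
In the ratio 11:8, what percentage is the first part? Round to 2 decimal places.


Total parts = 11 + 8 = 19
First part fraction = 11/19
Percentage = (11/19) * 100
= 0.578947 * 100
= 57.89%

57.89


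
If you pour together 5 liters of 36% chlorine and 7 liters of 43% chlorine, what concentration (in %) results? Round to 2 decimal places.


Solute in mixture 1 = 36% of 5 L = 5*36/100 = 9/5 L
Solute in mixture 2 = 43% of 7 L = 7*43/100 = 301/100 L
Total solute = 9/5 + 301/100 = 481/100 L
Total volume = 5 + 7 = 12 L
Final concentration = 481/100/12 * 100 = 40.08%

40.08


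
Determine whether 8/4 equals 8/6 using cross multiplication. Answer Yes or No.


Cross multiply to check 8/4 = 8/6
Left cross product: 8 * 6 = 48
Right cross product: 4 * 8 = 32
48 != 32
Not equal, so proportions differ => No

No


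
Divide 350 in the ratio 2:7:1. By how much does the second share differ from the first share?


Total parts = 2 + 7 + 1 = 10
Value per part = 350 / 10 = 35
Shares: 2*35=70, 7*35=245, 1*35=35
Second share = 245, first share = 70
Difference = |245 - 70| = 175

175


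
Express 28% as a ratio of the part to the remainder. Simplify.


Part = 28%, Remainder = 72%
Ratio = 28:72
GCD(28, 72) = 4
Simplify: 7:18 = 7:18

7:18


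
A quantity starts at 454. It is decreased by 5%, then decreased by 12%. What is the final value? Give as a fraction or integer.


Start: 454
Step 1: decrease by 5% => multiply by 95/100
  454 * 95/100 = 4313/10
Step 2: decrease by 12% => multiply by 88/100
  4313/10 * 88/100 = 47443/125
Final value = 47443/125

47443/125


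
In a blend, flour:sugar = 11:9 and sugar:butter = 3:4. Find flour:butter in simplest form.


Given a:b = 11:9 and b:c = 3:4
Make b consistent. Multiply first ratio by 3: a:b = 33:27
Multiply second ratio by 9: b:c = 27:36
Now b = 27 in both, so a:b:c = 33:27:36
Therefore a:c = 33:36
Simplify by GCD: a:c = 11:12

11:12


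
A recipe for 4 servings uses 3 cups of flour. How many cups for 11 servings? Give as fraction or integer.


Original: 3 cups for 4 servings
Target servings = 11
Scaling factor = 11/4
New amount = 3 * 11/4
= 33/4
= 33/4 cups

33/4


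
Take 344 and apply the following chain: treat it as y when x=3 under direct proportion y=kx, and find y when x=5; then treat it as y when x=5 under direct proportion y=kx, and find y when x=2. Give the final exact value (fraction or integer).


Start with 344.
Step 1: Direct prop: k = (344)/3; new y = k*5 = 344*5/3 = 1720/3
Step 2: Direct prop: k = (1720/3)/5; new y = k*2 = 1720/3*2/5 = 688/3
Final result = 688/3

688/3


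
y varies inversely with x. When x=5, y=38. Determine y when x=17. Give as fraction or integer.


Inverse proportion: y = k/x
Find k: k = 5 * 38 = 190
Compute y at x=17: y = 190/17
y = 190/17

190/17


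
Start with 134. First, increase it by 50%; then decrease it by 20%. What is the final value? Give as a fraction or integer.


Start with 134.
Step 1: Increase by 50%: 134 * 150/100 = 201
Step 2: Decrease by 20%: 201 * 80/100 = 804/5
Final result = 804/5

804/5


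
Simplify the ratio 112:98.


Find GCD(112, 98)
GCD = 14
Divide both by 14: 112/14 = 8, 98/14 = 7
Simplified ratio = 8:7

8:7


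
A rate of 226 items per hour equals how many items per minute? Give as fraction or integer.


Converting from per hour to per minute
Rate = 226 items per hour
Divide by 60: 226/60
= 113/30 items per minute

113/30


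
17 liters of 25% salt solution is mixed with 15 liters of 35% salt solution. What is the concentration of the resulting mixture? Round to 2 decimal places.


Solute in mixture 1 = 25% of 17 L = 17*25/100 = 17/4 L
Solute in mixture 2 = 35% of 15 L = 15*35/100 = 21/4 L
Total solute = 17/4 + 21/4 = 19/2 L
Total volume = 17 + 15 = 32 L
Final concentration = 19/2/32 * 100 = 29.69%

29.69


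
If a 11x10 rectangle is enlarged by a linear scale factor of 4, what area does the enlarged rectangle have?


Original dimensions: 11 x 10
Enlargement factor = 4
New width = 11 * 4 = 44
New height = 10 * 4 = 40
New area = 44 * 40 = 1760

1760


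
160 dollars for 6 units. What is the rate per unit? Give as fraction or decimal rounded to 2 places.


Total dollars = 160
Number of units = 6
Unit rate = 160 / 6
= 26.67 dollars per unit

26.67


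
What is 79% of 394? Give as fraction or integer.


Compute 79% of 394
Convert percentage: 79% = 79/100
Multiply: 394 * 79/100
= 31126/100
= 15563/50

15563/50


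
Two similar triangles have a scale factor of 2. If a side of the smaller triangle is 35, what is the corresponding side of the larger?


Similar triangles have proportional sides
Scale factor = 2
Smaller side = 35
Corresponding larger side = 35 * 2
= 70

70


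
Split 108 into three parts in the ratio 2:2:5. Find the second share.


Ratio = 2:2:5
Total parts = 2 + 2 + 5 = 9
Value per part = 108 / 9 = 12
First share = 2 * 12 = 24
Middle share = 2 * 12 = 24
Third share = 5 * 12 = 60

24


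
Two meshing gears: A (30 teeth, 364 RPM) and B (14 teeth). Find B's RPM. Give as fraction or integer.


Gear ratio: teeth_A * RPM_A = teeth_B * RPM_B
30 * 364 = 14 * RPM_B
10920 = 14 * RPM_B
RPM_B = 10920 / 14
RPM_B = 780

780


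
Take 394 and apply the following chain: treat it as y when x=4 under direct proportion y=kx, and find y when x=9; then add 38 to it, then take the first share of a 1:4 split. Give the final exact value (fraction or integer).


Start with 394.
Step 1: Direct prop: k = (394)/4; new y = k*9 = 394*9/4 = 1773/2
Step 2: Add 38: 1773/2+38=1849/2; split 1:4 first = 1849/2*1/5 = 1849/10
Final result = 1849/10

1849/10


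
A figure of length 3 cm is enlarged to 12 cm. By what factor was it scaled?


Original length = 3 cm
Scaled length = 12 cm
Scale factor = 12 / 3
= 4

4


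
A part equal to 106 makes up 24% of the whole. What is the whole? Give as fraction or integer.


Given: 106 is 24% of the whole
Set up: 106 = 24/100 * whole
whole = 106 * 100 / 24
whole = 10600 / 24
whole = 1325/3

1325/3


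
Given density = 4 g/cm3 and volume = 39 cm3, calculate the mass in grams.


Using mass = density * volume
Density = 4 g/cm3
Volume = 39 cm3
Mass = 4 * 39
= 156 g

156


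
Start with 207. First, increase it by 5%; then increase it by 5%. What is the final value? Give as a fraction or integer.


Start with 207.
Step 1: Increase by 5%: 207 * 105/100 = 4347/20
Step 2: Increase by 5%: 4347/20 * 105/100 = 91287/400
Final result = 91287/400

91287/400


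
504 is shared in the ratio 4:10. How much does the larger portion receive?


Total parts = 4 + 10 = 14
Value per part = 504 / 14 = 36
First share = 4 * 36 = 144
Second share = 10 * 36 = 360
Larger share = 360

360


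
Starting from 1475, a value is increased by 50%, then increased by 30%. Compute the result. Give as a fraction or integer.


Start: 1475
Step 1: increase by 50% => multiply by 150/100
  1475 * 150/100 = 4425/2
Step 2: increase by 30% => multiply by 130/100
  4425/2 * 130/100 = 11505/4
Final value = 11505/4

11505/4


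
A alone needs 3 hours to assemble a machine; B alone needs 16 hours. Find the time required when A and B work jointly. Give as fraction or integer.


Rate of A = 1/3 job per hour
Rate of B = 1/16 job per hour
Combined rate = 1/3 + 1/16
Find common denominator: (16 + 3)/(3*16) = 19/48
Combined rate = 19/48 job per hour
Time together = 1 / (19/48) = 48/19 hours

48/19


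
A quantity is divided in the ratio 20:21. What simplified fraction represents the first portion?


Total parts = 20 + 21 = 41
First part fraction = 20/41
Simplify: 20/41 = 20/41

20/41


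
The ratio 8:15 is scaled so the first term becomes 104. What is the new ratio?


Original ratio: 8:15
First term target: 104
Scale factor = 104 / 8 = 13
Multiply second term: 15 * 13 = 195
Equivalent ratio = 104:195

104:195


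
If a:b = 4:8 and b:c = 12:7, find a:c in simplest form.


Given a:b = 4:8 and b:c = 12:7
Make b consistent. Multiply first ratio by 12: a:b = 48:96
Multiply second ratio by 8: b:c = 96:56
Now b = 96 in both, so a:b:c = 48:96:56
Therefore a:c = 48:56
Simplify by GCD: a:c = 6:7

6:7


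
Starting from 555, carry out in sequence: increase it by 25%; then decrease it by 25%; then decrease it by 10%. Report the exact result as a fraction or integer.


Start with 555.
Step 1: Increase by 25%: 555 * 125/100 = 2775/4
Step 2: Decrease by 25%: 2775/4 * 75/100 = 8325/16
Step 3: Decrease by 10%: 8325/16 * 90/100 = 14985/32
Final result = 14985/32

14985/32


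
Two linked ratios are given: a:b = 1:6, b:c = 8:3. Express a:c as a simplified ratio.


Given a:b = 1:6 and b:c = 8:3
Make b consistent. Multiply first ratio by 8: a:b = 8:48
Multiply second ratio by 6: b:c = 48:18
Now b = 48 in both, so a:b:c = 8:48:18
Therefore a:c = 8:18
Simplify by GCD: a:c = 4:9

4:9


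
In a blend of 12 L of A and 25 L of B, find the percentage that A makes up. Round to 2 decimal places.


Volume of A = 12 L
Volume of B = 25 L
Total volume = 12 + 25 = 37 L
Percentage of A = (12/37) * 100
= 32.43%

32.43


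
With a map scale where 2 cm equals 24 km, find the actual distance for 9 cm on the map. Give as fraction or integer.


Map scale: 2 cm = 24 km
Measured distance on map = 9 cm
Set up proportion: 9 * 24 / 2
= 216 / 2
= 108 km

108


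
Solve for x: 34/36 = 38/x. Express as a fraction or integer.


Setting up: 34/36 = 38/x
Cross multiply: 34 * x = 36 * 38
34x = 1368
x = 1368/34
x = 684/17

684/17


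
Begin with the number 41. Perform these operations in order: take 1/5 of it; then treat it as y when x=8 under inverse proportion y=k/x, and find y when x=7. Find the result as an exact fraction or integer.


Start with 41.
Step 1: Take 1/5: 41 * 1/5 = 41/5
Step 2: Inverse prop: k = (41/5)*8; new y = k/7 = 41/5*8/7 = 328/35
Final result = 328/35

328/35


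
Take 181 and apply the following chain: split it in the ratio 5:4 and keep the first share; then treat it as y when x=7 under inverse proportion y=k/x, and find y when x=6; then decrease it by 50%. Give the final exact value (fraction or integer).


Start with 181.
Step 1: Split 5:4, first share = 181 * 5/9 = 905/9
Step 2: Inverse prop: k = (905/9)*7; new y = k/6 = 905/9*7/6 = 6335/54
Step 3: Decrease by 50%: 6335/54 * 50/100 = 6335/108
Final result = 6335/108

6335/108


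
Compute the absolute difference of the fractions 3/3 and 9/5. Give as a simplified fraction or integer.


Simplify: 3/3 = 1 and 9/5 = 9/5
Find common denominator: LCD = 5
Convert: 5/5 and 9/5
Difference = |5 - 9|/5 = 4/5
Simplified = 4/5

4/5


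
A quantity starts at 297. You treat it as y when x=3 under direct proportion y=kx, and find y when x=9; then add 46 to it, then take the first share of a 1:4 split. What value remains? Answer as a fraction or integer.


Start with 297.
Step 1: Direct prop: k = (297)/3; new y = k*9 = 297*9/3 = 891
Step 2: Add 46: 891+46=937; split 1:4 first = 937*1/5 = 937/5
Final result = 937/5

937/5
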